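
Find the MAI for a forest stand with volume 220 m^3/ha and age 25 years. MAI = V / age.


MAI = 220 / 25 = 8.80 m^3/ha/yr

8.80 m^3/ha/yr


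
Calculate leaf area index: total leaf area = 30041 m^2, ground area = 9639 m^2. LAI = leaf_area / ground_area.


LAI = 30041 / 9639 = 3.1166 ≈ 3.12

3.12


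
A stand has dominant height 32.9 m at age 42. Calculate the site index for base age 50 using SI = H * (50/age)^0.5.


50/42 = 1.19048
(1.19048)^0.5 = 1.09109
SI = 32.9 * 1.09109 = 35.8969 ≈ 35.9 m

35.9 m


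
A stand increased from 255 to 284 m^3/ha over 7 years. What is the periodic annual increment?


PAI = (V2 - V1) / period = (284 - 255) / 7 = 29 / 7 = 4.1429 ≈ 4.14 m^3/ha/yr

4.14 m^3/ha/yr


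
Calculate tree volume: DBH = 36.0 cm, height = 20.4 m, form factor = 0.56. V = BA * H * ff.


(D/200)^2 = (36.0/200)^2 = 0.18^2 = 0.0324
BA = 3.141593 * 0.0324 = 0.101788 m^2
V = 0.101788 * 20.4 * 0.56 = 1.16283 ≈ 1.163 m^3

1.163 m^3


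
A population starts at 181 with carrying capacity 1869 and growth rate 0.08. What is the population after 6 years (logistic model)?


(K - N0)/N0 = (1869 - 181)/181 = 1688/181 = 9.32597
r*t = 0.08 * 6 = 0.48; exp(-0.48) = 0.618783
9.32597 * 0.618783 = 5.77075
1 + 5.77075 = 6.77075
N = 1869 / 6.77075 = 276.040 ≈ 276

276


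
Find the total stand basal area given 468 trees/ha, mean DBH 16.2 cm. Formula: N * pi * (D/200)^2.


(D/200)^2 = (16.2/200)^2 = 0.081^2 = 0.006561
Individual BA = 3.141593 * 0.006561 = 0.0206120 m^2
Stand BA = 468 * 0.0206120 = 9.64642 ≈ 9.65 m^2/ha

9.65 m^2/ha


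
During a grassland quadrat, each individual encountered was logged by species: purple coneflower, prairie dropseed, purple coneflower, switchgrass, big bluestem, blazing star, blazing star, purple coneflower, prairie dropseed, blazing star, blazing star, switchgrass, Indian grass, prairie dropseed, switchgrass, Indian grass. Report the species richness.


Total individuals logged = 16
Distinct species (count of individuals): purple coneflower (3), prairie dropseed (3), switchgrass (3), big bluestem (1), blazing star (4), Indian grass (2)
Species richness = number of distinct species = 6

6


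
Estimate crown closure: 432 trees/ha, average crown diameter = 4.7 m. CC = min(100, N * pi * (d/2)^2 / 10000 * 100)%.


(d/2)^2 = (4.7/2)^2 = 2.35^2 = 5.5225
Crown area = 3.141593 * 5.5225 = 17.3494 m^2
N * area / 10000 * 100 = 432 * 17.3494 / 10000 * 100 = 74.9494
CC = min(100, 74.9494) = 74.9494 ≈ 74.9%

74.9%


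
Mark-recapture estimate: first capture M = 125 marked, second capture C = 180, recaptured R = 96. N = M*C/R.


N = M * C / R = 125 * 180 / 96 = 22500 / 96 = 234.38 ≈ 234

234 individuals


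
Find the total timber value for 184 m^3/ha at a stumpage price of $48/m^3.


Value = 184 * 48 = $8832/ha

$8832/ha


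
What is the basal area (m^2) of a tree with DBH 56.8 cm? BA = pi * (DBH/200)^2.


D/200 = 56.8/200 = 0.284 m
(D/200)^2 = 0.284^2 = 0.080656
BA = 3.141593 * 0.080656 = 0.253388 ≈ 0.2534 m^2

0.2534 m^2


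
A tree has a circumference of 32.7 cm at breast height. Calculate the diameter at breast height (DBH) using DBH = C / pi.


DBH = C / pi = 32.7 / 3.141593 = 10.4087 ≈ 10.41 cm

10.41 cm


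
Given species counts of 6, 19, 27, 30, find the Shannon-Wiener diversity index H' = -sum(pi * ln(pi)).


Total N = 6 + 19 + 27 + 30 = 82
Per-species terms:
  p = 6/82 = 0.073171; ln(p) = -2.614956; p*ln(p) = 0.073171 * (-2.614956) = -0.191339
  p = 19/82 = 0.231707; ln(p) = -1.462282; p*ln(p) = 0.231707 * (-1.462282) = -0.338821
  p = 27/82 = 0.329268; ln(p) = -1.110883; p*ln(p) = 0.329268 * (-1.110883) = -0.365778
  p = 30/82 = 0.365854; ln(p) = -1.005521; p*ln(p) = 0.365854 * (-1.005521) = -0.367874
sum(p*ln(p)) = (-0.191339) + (-0.338821) + (-0.365778) + (-0.367874) = -1.263812
H' = -(-1.263812) = 1.263812 ≈ 1.2638

1.2638


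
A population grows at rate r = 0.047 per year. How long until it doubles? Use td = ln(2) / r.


td = ln(2) / 0.047 = 0.693147 / 0.047 = 14.7478 ≈ 14.7 years

14.7 years


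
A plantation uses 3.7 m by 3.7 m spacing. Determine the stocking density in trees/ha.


N = 10000 / 3.7^2 = 10000 / 13.69 = 730.460 ≈ 730 trees/ha

730 trees/ha


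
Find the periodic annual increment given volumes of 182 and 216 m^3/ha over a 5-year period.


PAI = (V2 - V1) / period = (216 - 182) / 5 = 34 / 5 = 6.80 m^3/ha/yr

6.80 m^3/ha/yr


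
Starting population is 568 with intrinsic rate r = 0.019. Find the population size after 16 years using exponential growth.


r*t = 0.019 * 16 = 0.304
exp(0.304) = 1.35527
N = 568 * 1.35527 = 769.793 ≈ 770

770


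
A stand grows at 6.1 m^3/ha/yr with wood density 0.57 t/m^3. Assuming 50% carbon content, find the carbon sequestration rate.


C = 6.1 * 0.57 * 0.5 = 1.7385 ≈ 1.74 t C/ha/yr

1.74 t C/ha/yr


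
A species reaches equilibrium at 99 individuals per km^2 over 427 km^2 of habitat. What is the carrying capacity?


K = 99 * 427 = 42273 individuals

42273 individuals


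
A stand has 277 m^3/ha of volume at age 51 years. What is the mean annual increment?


MAI = 277 / 51 = 5.4314 ≈ 5.43 m^3/ha/yr

5.43 m^3/ha/yr


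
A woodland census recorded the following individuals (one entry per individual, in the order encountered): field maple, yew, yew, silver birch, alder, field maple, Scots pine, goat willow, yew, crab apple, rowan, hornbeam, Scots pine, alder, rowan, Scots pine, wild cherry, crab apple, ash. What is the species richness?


Total individuals logged = 19
Distinct species (count of individuals): field maple (2), yew (3), silver birch (1), alder (2), Scots pine (3), goat willow (1), crab apple (2), rowan (2), hornbeam (1), wild cherry (1), ash (1)
Species richness = number of distinct species = 11

11


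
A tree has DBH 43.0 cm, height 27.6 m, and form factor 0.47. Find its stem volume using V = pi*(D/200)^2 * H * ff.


(D/200)^2 = (43.0/200)^2 = 0.215^2 = 0.046225
BA = 3.141593 * 0.046225 = 0.145220 m^2
V = 0.145220 * 27.6 * 0.47 = 1.88379 ≈ 1.884 m^3

1.884 m^3


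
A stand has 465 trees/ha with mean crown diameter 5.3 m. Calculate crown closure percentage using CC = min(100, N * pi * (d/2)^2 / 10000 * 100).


(d/2)^2 = (5.3/2)^2 = 2.65^2 = 7.0225
Crown area = 3.141593 * 7.0225 = 22.0618 m^2
N * area / 10000 * 100 = 465 * 22.0618 / 10000 * 100 = 102.587
CC = min(100, 102.587) = 100%

100%


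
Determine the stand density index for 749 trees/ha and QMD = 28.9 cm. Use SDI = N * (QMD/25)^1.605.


QMD/25 = 28.9/25 = 1.156
(1.156)^1.605 = exp(1.605 * ln(1.156)) = exp(1.605 * 0.144966) = exp(0.232670) = 1.26196
SDI = 749 * 1.26196 = 945.208 ≈ 945

945


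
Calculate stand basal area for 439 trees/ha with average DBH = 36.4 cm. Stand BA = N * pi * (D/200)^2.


(D/200)^2 = (36.4/200)^2 = 0.182^2 = 0.033124
Individual BA = 3.141593 * 0.033124 = 0.104062 m^2
Stand BA = 439 * 0.104062 = 45.6832 ≈ 45.68 m^2/ha

45.68 m^2/ha


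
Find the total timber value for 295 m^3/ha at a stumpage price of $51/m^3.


Value = 295 * 51 = $15045/ha

$15045/ha


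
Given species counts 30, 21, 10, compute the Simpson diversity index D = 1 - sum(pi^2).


Total N = 30 + 21 + 10 = 61
Per-species terms:
  p = 30/61 = 0.491803; p^2 = 0.491803^2 = 0.241870
  p = 21/61 = 0.344262; p^2 = 0.344262^2 = 0.118516
  p = 10/61 = 0.163934; p^2 = 0.163934^2 = 0.026874
sum(p^2) = 0.241870 + 0.118516 + 0.026874 = 0.387260
D = 1 - 0.387260 = 0.612740 ≈ 0.6127

0.6127


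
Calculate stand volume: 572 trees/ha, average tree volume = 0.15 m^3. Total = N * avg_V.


V_stand = 572 * 0.15 = 85.8 m^3/ha

85.8 m^3/ha


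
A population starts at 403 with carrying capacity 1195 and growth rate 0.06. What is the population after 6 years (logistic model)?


(K - N0)/N0 = (1195 - 403)/403 = 792/403 = 1.96526
r*t = 0.06 * 6 = 0.36; exp(-0.36) = 0.697676
1.96526 * 0.697676 = 1.37111
1 + 1.37111 = 2.37111
N = 1195 / 2.37111 = 503.983 ≈ 504

504


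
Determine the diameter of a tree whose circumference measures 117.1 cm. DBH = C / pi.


DBH = C / pi = 117.1 / 3.141593 = 37.2741 ≈ 37.27 cm

37.27 cm


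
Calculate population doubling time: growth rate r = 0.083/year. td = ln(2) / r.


td = ln(2) / 0.083 = 0.693147 / 0.083 = 8.35117 ≈ 8.4 years

8.4 years


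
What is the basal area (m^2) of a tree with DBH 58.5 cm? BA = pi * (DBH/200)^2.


D/200 = 58.5/200 = 0.2925 m
(D/200)^2 = 0.2925^2 = 0.08555625
BA = 3.141593 * 0.08555625 = 0.268783 ≈ 0.2688 m^2

0.2688 m^2


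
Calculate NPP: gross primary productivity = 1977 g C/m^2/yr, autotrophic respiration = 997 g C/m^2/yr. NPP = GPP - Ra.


NPP = GPP - Ra = 1977 - 997 = 980 g C/m^2/yr

980 g C/m^2/yr


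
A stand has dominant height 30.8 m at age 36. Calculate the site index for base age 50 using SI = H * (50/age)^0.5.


50/36 = 1.38889
(1.38889)^0.5 = 1.17851
SI = 30.8 * 1.17851 = 36.2981 ≈ 36.3 m

36.3 m


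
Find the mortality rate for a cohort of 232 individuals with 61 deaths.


Mortality rate = 61 / 232 = 0.262931 ≈ 0.2629

0.2629


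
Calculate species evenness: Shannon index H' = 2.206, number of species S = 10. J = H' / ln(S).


ln(10) = 2.30259
J = H' / ln(S) = 2.206 / 2.30259 = 0.958052 ≈ 0.9581

0.9581


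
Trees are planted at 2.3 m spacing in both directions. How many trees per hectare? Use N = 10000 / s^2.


N = 10000 / 2.3^2 = 10000 / 5.29 = 1890.36 ≈ 1890 trees/ha

1890 trees/ha


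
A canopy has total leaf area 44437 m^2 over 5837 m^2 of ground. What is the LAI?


LAI = 44437 / 5837 = 7.6130 ≈ 7.61

7.61


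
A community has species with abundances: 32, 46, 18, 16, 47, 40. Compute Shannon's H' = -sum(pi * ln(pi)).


Total N = 32 + 46 + 18 + 16 + 47 + 40 = 199
Per-species terms:
  p = 32/199 = 0.160804; ln(p) = -1.827569; p*ln(p) = 0.160804 * (-1.827569) = -0.293880
  p = 46/199 = 0.231156; ln(p) = -1.464662; p*ln(p) = 0.231156 * (-1.464662) = -0.338565
  p = 18/199 = 0.090452; ln(p) = -2.402936; p*ln(p) = 0.090452 * (-2.402936) = -0.217350
  p = 16/199 = 0.080402; ln(p) = -2.520716; p*ln(p) = 0.080402 * (-2.520716) = -0.202671
  p = 47/199 = 0.236181; ln(p) = -1.443157; p*ln(p) = 0.236181 * (-1.443157) = -0.340846
  p = 40/199 = 0.201005; ln(p) = -1.604425; p*ln(p) = 0.201005 * (-1.604425) = -0.322497
sum(p*ln(p)) = (-0.293880) + (-0.338565) + (-0.217350) + (-0.202671) + (-0.340846) + (-0.322497) = -1.715809
H' = -(-1.715809) = 1.715809 ≈ 1.7158

1.7158


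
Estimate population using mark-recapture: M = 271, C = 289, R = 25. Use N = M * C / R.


N = M * C / R = 271 * 289 / 25 = 78319 / 25 = 3132.76 ≈ 3133

3133 individuals


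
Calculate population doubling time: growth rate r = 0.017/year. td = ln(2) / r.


td = ln(2) / 0.017 = 0.693147 / 0.017 = 40.7734 ≈ 40.8 years

40.8 years


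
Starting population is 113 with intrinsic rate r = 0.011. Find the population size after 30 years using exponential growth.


r*t = 0.011 * 30 = 0.33
exp(0.33) = 1.39097
N = 113 * 1.39097 = 157.180 ≈ 157

157


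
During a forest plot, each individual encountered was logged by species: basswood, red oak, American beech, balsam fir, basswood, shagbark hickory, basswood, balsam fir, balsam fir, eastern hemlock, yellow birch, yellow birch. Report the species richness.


Total individuals logged = 12
Distinct species (count of individuals): basswood (3), red oak (1), American beech (1), balsam fir (3), shagbark hickory (1), eastern hemlock (1), yellow birch (2)
Species richness = number of distinct species = 7

7


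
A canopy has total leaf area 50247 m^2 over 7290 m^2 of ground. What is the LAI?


LAI = 50247 / 7290 = 6.8926 ≈ 6.89

6.89


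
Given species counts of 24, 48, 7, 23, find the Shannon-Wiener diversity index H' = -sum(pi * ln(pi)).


Total N = 24 + 48 + 7 + 23 = 102
Per-species terms:
  p = 24/102 = 0.235294; ln(p) = -1.446919; p*ln(p) = 0.235294 * (-1.446919) = -0.340451
  p = 48/102 = 0.470588; ln(p) = -0.753772; p*ln(p) = 0.470588 * (-0.753772) = -0.354716
  p = 7/102 = 0.068627; ln(p) = -2.679069; p*ln(p) = 0.068627 * (-2.679069) = -0.183856
  p = 23/102 = 0.225490; ln(p) = -1.489479; p*ln(p) = 0.225490 * (-1.489479) = -0.335863
sum(p*ln(p)) = (-0.340451) + (-0.354716) + (-0.183856) + (-0.335863) = -1.214886
H' = -(-1.214886) = 1.214886 ≈ 1.2149

1.2149


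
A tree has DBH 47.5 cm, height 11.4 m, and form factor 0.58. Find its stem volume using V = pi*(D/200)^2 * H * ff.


(D/200)^2 = (47.5/200)^2 = 0.2375^2 = 0.05640625
BA = 3.141593 * 0.05640625 = 0.177205 m^2
V = 0.177205 * 11.4 * 0.58 = 1.17168 ≈ 1.172 m^3

1.172 m^3


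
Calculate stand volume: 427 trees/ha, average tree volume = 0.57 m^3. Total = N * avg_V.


V_stand = 427 * 0.57 = 243.39 ≈ 243.4 m^3/ha

243.4 m^3/ha


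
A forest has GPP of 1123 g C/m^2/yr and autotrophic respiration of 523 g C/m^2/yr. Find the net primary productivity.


NPP = GPP - Ra = 1123 - 523 = 600 g C/m^2/yr

600 g C/m^2/yr


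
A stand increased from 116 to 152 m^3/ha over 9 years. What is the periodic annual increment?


PAI = (V2 - V1) / period = (152 - 116) / 9 = 36 / 9 = 4.00 m^3/ha/yr

4.00 m^3/ha/yr


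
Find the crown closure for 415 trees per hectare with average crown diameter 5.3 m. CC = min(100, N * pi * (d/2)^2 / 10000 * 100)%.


(d/2)^2 = (5.3/2)^2 = 2.65^2 = 7.0225
Crown area = 3.141593 * 7.0225 = 22.0618 m^2
N * area / 10000 * 100 = 415 * 22.0618 / 10000 * 100 = 91.5565
CC = min(100, 91.5565) = 91.5565 ≈ 91.6%

91.6%


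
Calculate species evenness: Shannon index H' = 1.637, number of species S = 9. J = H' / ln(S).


ln(9) = 2.19722
J = H' / ln(S) = 1.637 / 2.19722 = 0.745032 ≈ 0.7450

0.7450


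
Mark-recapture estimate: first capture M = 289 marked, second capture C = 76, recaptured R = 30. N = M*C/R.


N = M * C / R = 289 * 76 / 30 = 21964 / 30 = 732.13 ≈ 732

732 individuals


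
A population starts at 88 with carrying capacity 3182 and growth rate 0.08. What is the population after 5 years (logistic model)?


(K - N0)/N0 = (3182 - 88)/88 = 3094/88 = 35.1591
r*t = 0.08 * 5 = 0.4; exp(-0.4) = 0.670320
35.1591 * 0.670320 = 23.5678
1 + 23.5678 = 24.5678
N = 3182 / 24.5678 = 129.519 ≈ 130

130


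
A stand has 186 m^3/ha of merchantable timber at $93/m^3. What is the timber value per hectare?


Value = 186 * 93 = $17298/ha

$17298/ha


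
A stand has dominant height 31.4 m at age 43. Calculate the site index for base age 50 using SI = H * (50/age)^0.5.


50/43 = 1.16279
(1.16279)^0.5 = 1.07833
SI = 31.4 * 1.07833 = 33.8596 ≈ 33.9 m

33.9 m


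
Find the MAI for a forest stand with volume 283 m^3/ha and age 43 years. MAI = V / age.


MAI = 283 / 43 = 6.5814 ≈ 6.58 m^3/ha/yr

6.58 m^3/ha/yr


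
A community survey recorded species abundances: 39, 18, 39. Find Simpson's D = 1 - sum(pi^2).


Total N = 39 + 18 + 39 = 96
Per-species terms:
  p = 39/96 = 0.406250; p^2 = 0.406250^2 = 0.165039
  p = 18/96 = 0.187500; p^2 = 0.187500^2 = 0.035156
  p = 39/96 = 0.406250; p^2 = 0.406250^2 = 0.165039
sum(p^2) = 0.165039 + 0.035156 + 0.165039 = 0.365234
D = 1 - 0.365234 = 0.634766 ≈ 0.6348

0.6348


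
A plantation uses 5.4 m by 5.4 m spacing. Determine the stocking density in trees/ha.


N = 10000 / 5.4^2 = 10000 / 29.16 = 342.936 ≈ 343 trees/ha

343 trees/ha


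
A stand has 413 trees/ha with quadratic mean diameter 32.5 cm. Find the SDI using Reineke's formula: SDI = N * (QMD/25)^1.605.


QMD/25 = 32.5/25 = 1.3
(1.3)^1.605 = exp(1.605 * ln(1.3)) = exp(1.605 * 0.262364) = exp(0.421094) = 1.52363
SDI = 413 * 1.52363 = 629.259 ≈ 629

629


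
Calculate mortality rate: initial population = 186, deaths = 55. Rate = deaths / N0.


Mortality rate = 55 / 186 = 0.295699 ≈ 0.2957

0.2957


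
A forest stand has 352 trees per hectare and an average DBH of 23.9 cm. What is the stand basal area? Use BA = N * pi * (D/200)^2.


(D/200)^2 = (23.9/200)^2 = 0.1195^2 = 0.01428025
Individual BA = 3.141593 * 0.01428025 = 0.0448627 m^2
Stand BA = 352 * 0.0448627 = 15.7917 ≈ 15.79 m^2/ha

15.79 m^2/ha


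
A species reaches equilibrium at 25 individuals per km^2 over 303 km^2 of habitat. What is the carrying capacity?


K = 25 * 303 = 7575 individuals

7575 individuals


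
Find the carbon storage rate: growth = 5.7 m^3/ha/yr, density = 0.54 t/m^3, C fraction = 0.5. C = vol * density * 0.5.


C = 5.7 * 0.54 * 0.5 = 1.539 ≈ 1.54 t C/ha/yr

1.54 t C/ha/yr


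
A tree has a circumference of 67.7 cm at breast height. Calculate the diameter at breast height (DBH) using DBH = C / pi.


DBH = C / pi = 67.7 / 3.141593 = 21.5496 ≈ 21.55 cm

21.55 cm


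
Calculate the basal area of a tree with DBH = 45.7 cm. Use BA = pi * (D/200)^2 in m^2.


D/200 = 45.7/200 = 0.2285 m
(D/200)^2 = 0.2285^2 = 0.05221225
BA = 3.141593 * 0.05221225 = 0.164030 ≈ 0.1640 m^2

0.1640 m^2


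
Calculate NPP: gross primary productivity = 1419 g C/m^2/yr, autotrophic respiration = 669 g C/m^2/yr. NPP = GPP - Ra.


NPP = GPP - Ra = 1419 - 669 = 750 g C/m^2/yr

750 g C/m^2/yr


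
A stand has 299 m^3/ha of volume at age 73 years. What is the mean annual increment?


MAI = 299 / 73 = 4.0959 ≈ 4.10 m^3/ha/yr

4.10 m^3/ha/yr


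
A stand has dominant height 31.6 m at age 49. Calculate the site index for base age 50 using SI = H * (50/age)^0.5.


50/49 = 1.02041
(1.02041)^0.5 = 1.01015
SI = 31.6 * 1.01015 = 31.9207 ≈ 31.9 m

31.9 m


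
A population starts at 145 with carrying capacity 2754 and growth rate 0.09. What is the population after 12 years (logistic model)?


(K - N0)/N0 = (2754 - 145)/145 = 2609/145 = 17.9931
r*t = 0.09 * 12 = 1.08; exp(-1.08) = 0.339596
17.9931 * 0.339596 = 6.11038
1 + 6.11038 = 7.11038
N = 2754 / 7.11038 = 387.321 ≈ 387

387


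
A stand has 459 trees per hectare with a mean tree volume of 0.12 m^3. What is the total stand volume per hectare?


V_stand = 459 * 0.12 = 55.08 ≈ 55.1 m^3/ha

55.1 m^3/ha


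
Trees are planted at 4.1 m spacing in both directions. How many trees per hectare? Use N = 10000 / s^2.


N = 10000 / 4.1^2 = 10000 / 16.81 = 594.884 ≈ 595 trees/ha

595 trees/ha


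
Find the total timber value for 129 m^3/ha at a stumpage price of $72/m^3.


Value = 129 * 72 = $9288/ha

$9288/ha


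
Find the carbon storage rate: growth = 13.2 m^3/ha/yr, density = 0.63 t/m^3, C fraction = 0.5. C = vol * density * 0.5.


C = 13.2 * 0.63 * 0.5 = 4.158 ≈ 4.16 t C/ha/yr

4.16 t C/ha/yr


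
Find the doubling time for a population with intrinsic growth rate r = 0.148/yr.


td = ln(2) / 0.148 = 0.693147 / 0.148 = 4.68343 ≈ 4.7 years

4.7 years


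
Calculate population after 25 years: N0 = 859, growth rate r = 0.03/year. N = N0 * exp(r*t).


r*t = 0.03 * 25 = 0.75
exp(0.75) = 2.11700
N = 859 * 2.11700 = 1818.50 ≈ 1819

1819


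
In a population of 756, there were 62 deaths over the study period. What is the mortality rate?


Mortality rate = 62 / 756 = 0.082011 ≈ 0.0820

0.0820


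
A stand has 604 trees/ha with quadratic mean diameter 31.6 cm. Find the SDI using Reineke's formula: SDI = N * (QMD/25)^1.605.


QMD/25 = 31.6/25 = 1.264
(1.264)^1.605 = exp(1.605 * ln(1.264)) = exp(1.605 * 0.234281) = exp(0.376021) = 1.45648
SDI = 604 * 1.45648 = 879.714 ≈ 880

880


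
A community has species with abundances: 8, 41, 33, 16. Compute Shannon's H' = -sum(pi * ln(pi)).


Total N = 8 + 41 + 33 + 16 = 98
Per-species terms:
  p = 8/98 = 0.081633; ln(p) = -2.505522; p*ln(p) = 0.081633 * (-2.505522) = -0.204533
  p = 41/98 = 0.418367; ln(p) = -0.871396; p*ln(p) = 0.418367 * (-0.871396) = -0.364563
  p = 33/98 = 0.336735; ln(p) = -1.088459; p*ln(p) = 0.336735 * (-1.088459) = -0.366522
  p = 16/98 = 0.163265; ln(p) = -1.812381; p*ln(p) = 0.163265 * (-1.812381) = -0.295898
sum(p*ln(p)) = (-0.204533) + (-0.364563) + (-0.366522) + (-0.295898) = -1.231516
H' = -(-1.231516) = 1.231516 ≈ 1.2315

1.2315


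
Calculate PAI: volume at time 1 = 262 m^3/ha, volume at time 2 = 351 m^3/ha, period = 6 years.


PAI = (V2 - V1) / period = (351 - 262) / 6 = 89 / 6 = 14.8333 ≈ 14.83 m^3/ha/yr

14.83 m^3/ha/yr


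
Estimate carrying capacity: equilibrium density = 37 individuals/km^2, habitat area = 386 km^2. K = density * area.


K = 37 * 386 = 14282 individuals

14282 individuals


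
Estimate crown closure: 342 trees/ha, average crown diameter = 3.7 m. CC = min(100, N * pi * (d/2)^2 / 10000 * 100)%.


(d/2)^2 = (3.7/2)^2 = 1.85^2 = 3.4225
Crown area = 3.141593 * 3.4225 = 10.7521 m^2
N * area / 10000 * 100 = 342 * 10.7521 / 10000 * 100 = 36.7722
CC = min(100, 36.7722) = 36.7722 ≈ 36.8%

36.8%


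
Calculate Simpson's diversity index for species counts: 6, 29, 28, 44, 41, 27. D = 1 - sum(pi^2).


Total N = 6 + 29 + 28 + 44 + 41 + 27 = 175
Per-species terms:
  p = 6/175 = 0.034286; p^2 = 0.034286^2 = 0.001176
  p = 29/175 = 0.165714; p^2 = 0.165714^2 = 0.027461
  p = 28/175 = 0.160000; p^2 = 0.160000^2 = 0.025600
  p = 44/175 = 0.251429; p^2 = 0.251429^2 = 0.063217
  p = 41/175 = 0.234286; p^2 = 0.234286^2 = 0.054890
  p = 27/175 = 0.154286; p^2 = 0.154286^2 = 0.023804
sum(p^2) = 0.001176 + 0.027461 + 0.025600 + 0.063217 + 0.054890 + 0.023804 = 0.196148
D = 1 - 0.196148 = 0.803852 ≈ 0.8039

0.8039


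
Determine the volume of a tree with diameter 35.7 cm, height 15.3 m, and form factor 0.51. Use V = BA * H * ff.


(D/200)^2 = (35.7/200)^2 = 0.1785^2 = 0.03186225
BA = 3.141593 * 0.03186225 = 0.100098 m^2
V = 0.100098 * 15.3 * 0.51 = 0.781065 ≈ 0.781 m^3

0.781 m^3


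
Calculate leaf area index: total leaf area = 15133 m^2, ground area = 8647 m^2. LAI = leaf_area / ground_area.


LAI = 15133 / 8647 = 1.7501 ≈ 1.75

1.75


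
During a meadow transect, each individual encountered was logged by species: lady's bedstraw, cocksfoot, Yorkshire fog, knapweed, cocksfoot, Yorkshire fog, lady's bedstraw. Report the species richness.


Total individuals logged = 7
Distinct species (count of individuals): lady's bedstraw (2), cocksfoot (2), Yorkshire fog (2), knapweed (1)
Species richness = number of distinct species = 4

4


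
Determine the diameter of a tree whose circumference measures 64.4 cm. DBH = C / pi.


DBH = C / pi = 64.4 / 3.141593 = 20.4992 ≈ 20.50 cm

20.50 cm


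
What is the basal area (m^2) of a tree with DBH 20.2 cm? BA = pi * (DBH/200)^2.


D/200 = 20.2/200 = 0.101 m
(D/200)^2 = 0.101^2 = 0.010201
BA = 3.141593 * 0.010201 = 0.0320474 ≈ 0.0320 m^2

0.0320 m^2


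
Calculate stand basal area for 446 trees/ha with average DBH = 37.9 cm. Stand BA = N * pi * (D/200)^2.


(D/200)^2 = (37.9/200)^2 = 0.1895^2 = 0.03591025
Individual BA = 3.141593 * 0.03591025 = 0.112815 m^2
Stand BA = 446 * 0.112815 = 50.3155 ≈ 50.32 m^2/ha

50.32 m^2/ha


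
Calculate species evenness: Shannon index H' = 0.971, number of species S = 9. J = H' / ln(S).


ln(9) = 2.19722
J = H' / ln(S) = 0.971 / 2.19722 = 0.441922 ≈ 0.4419

0.4419


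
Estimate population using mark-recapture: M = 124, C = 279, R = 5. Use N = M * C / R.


N = M * C / R = 124 * 279 / 5 = 34596 / 5 = 6919.20 ≈ 6919

6919 individuals


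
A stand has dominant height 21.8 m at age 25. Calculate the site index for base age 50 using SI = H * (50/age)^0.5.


50/25 = 2.00000
(2.00000)^0.5 = 1.41421
SI = 21.8 * 1.41421 = 30.8298 ≈ 30.8 m

30.8 m


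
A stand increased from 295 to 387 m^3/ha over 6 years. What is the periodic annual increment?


PAI = (V2 - V1) / period = (387 - 295) / 6 = 92 / 6 = 15.3333 ≈ 15.33 m^3/ha/yr

15.33 m^3/ha/yr


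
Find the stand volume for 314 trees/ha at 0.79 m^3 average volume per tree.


V_stand = 314 * 0.79 = 248.06 ≈ 248.1 m^3/ha

248.1 m^3/ha


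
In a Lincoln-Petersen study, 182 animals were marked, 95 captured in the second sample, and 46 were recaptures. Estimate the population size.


N = M * C / R = 182 * 95 / 46 = 17290 / 46 = 375.87 ≈ 376

376 individuals


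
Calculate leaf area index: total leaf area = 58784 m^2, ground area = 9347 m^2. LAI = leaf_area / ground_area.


LAI = 58784 / 9347 = 6.2891 ≈ 6.29

6.29


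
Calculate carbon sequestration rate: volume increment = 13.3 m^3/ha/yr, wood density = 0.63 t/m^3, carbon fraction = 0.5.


C = 13.3 * 0.63 * 0.5 = 4.1895 ≈ 4.19 t C/ha/yr

4.19 t C/ha/yr


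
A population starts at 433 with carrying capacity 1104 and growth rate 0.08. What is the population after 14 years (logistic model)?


(K - N0)/N0 = (1104 - 433)/433 = 671/433 = 1.54965
r*t = 0.08 * 14 = 1.12; exp(-1.12) = 0.326280
1.54965 * 0.326280 = 0.505620
1 + 0.505620 = 1.50562
N = 1104 / 1.50562 = 733.253 ≈ 733

733


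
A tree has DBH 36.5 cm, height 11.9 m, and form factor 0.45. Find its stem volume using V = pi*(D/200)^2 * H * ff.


(D/200)^2 = (36.5/200)^2 = 0.1825^2 = 0.03330625
BA = 3.141593 * 0.03330625 = 0.104635 m^2
V = 0.104635 * 11.9 * 0.45 = 0.560320 ≈ 0.560 m^3

0.560 m^3


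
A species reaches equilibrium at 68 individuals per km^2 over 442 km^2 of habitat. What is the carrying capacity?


K = 68 * 442 = 30056 individuals

30056 individuals


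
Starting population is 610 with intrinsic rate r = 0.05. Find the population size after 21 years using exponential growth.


r*t = 0.05 * 21 = 1.05
exp(1.05) = 2.85765
N = 610 * 2.85765 = 1743.17 ≈ 1743

1743


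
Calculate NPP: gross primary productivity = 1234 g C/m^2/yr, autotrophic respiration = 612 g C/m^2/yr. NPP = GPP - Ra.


NPP = GPP - Ra = 1234 - 612 = 622 g C/m^2/yr

622 g C/m^2/yr


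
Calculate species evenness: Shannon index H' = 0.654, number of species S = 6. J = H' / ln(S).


ln(6) = 1.79176
J = H' / ln(S) = 0.654 / 1.79176 = 0.365004 ≈ 0.3650

0.3650


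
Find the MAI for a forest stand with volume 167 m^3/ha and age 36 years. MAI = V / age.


MAI = 167 / 36 = 4.6389 ≈ 4.64 m^3/ha/yr

4.64 m^3/ha/yr


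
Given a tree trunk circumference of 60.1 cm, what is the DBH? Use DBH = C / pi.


DBH = C / pi = 60.1 / 3.141593 = 19.1304 ≈ 19.13 cm

19.13 cm


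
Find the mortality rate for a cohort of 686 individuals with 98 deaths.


Mortality rate = 98 / 686 = 0.142857 ≈ 0.1429

0.1429


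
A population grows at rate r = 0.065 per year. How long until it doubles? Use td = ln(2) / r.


td = ln(2) / 0.065 = 0.693147 / 0.065 = 10.6638 ≈ 10.7 years

10.7 years


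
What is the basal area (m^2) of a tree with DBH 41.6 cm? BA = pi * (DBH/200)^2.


D/200 = 41.6/200 = 0.208 m
(D/200)^2 = 0.208^2 = 0.043264
BA = 3.141593 * 0.043264 = 0.135918 ≈ 0.1359 m^2

0.1359 m^2


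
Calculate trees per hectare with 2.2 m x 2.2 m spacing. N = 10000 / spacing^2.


N = 10000 / 2.2^2 = 10000 / 4.84 = 2066.12 ≈ 2066 trees/ha

2066 trees/ha


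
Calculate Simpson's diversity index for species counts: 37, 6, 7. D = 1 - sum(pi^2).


Total N = 37 + 6 + 7 = 50
Per-species terms:
  p = 37/50 = 0.740000; p^2 = 0.740000^2 = 0.547600
  p = 6/50 = 0.120000; p^2 = 0.120000^2 = 0.014400
  p = 7/50 = 0.140000; p^2 = 0.140000^2 = 0.019600
sum(p^2) = 0.547600 + 0.014400 + 0.019600 = 0.581600
D = 1 - 0.581600 = 0.418400 ≈ 0.4184

0.4184


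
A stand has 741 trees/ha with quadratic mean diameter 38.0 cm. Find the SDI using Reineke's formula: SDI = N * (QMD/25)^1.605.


QMD/25 = 38.0/25 = 1.52
(1.52)^1.605 = exp(1.605 * ln(1.52)) = exp(1.605 * 0.418710) = exp(0.672030) = 1.95821
SDI = 741 * 1.95821 = 1451.03 ≈ 1451

1451


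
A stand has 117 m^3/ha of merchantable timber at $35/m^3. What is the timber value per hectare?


Value = 117 * 35 = $4095/ha

$4095/ha


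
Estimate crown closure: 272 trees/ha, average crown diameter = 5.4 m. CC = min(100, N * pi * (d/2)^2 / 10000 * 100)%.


(d/2)^2 = (5.4/2)^2 = 2.7^2 = 7.29
Crown area = 3.141593 * 7.29 = 22.9022 m^2
N * area / 10000 * 100 = 272 * 22.9022 / 10000 * 100 = 62.2940
CC = min(100, 62.2940) = 62.2940 ≈ 62.3%

62.3%


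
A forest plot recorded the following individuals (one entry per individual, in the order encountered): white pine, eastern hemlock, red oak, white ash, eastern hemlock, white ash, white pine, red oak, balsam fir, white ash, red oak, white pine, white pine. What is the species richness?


Total individuals logged = 13
Distinct species (count of individuals): white pine (4), eastern hemlock (2), red oak (3), white ash (3), balsam fir (1)
Species richness = number of distinct species = 5

5


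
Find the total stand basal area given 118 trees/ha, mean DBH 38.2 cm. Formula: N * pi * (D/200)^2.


(D/200)^2 = (38.2/200)^2 = 0.191^2 = 0.036481
Individual BA = 3.141593 * 0.036481 = 0.114608 m^2
Stand BA = 118 * 0.114608 = 13.5237 ≈ 13.52 m^2/ha

13.52 m^2/ha


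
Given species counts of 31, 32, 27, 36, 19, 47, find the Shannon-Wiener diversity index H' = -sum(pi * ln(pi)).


Total N = 31 + 32 + 27 + 36 + 19 + 47 = 192
Per-species terms:
  p = 31/192 = 0.161458; ln(p) = -1.823510; p*ln(p) = 0.161458 * (-1.823510) = -0.294420
  p = 32/192 = 0.166667; ln(p) = -1.791757; p*ln(p) = 0.166667 * (-1.791757) = -0.298627
  p = 27/192 = 0.140625; ln(p) = -1.961659; p*ln(p) = 0.140625 * (-1.961659) = -0.275858
  p = 36/192 = 0.187500; ln(p) = -1.673976; p*ln(p) = 0.187500 * (-1.673976) = -0.313871
  p = 19/192 = 0.098958; ln(p) = -2.313060; p*ln(p) = 0.098958 * (-2.313060) = -0.228896
  p = 47/192 = 0.244792; ln(p) = -1.407346; p*ln(p) = 0.244792 * (-1.407346) = -0.344507
sum(p*ln(p)) = (-0.294420) + (-0.298627) + (-0.275858) + (-0.313871) + (-0.228896) + (-0.344507) = -1.756179
H' = -(-1.756179) = 1.756179 ≈ 1.7562

1.7562


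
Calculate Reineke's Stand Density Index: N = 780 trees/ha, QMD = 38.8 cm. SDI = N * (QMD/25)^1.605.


QMD/25 = 38.8/25 = 1.552
(1.552)^1.605 = exp(1.605 * ln(1.552)) = exp(1.605 * 0.439544) = exp(0.705468) = 2.02479
SDI = 780 * 2.02479 = 1579.34 ≈ 1579

1579


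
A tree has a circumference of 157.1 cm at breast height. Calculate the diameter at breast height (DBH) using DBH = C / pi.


DBH = C / pi = 157.1 / 3.141593 = 50.0065 ≈ 50.01 cm

50.01 cm


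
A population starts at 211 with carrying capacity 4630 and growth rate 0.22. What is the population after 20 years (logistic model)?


(K - N0)/N0 = (4630 - 211)/211 = 4419/211 = 20.9431
r*t = 0.22 * 20 = 4.4; exp(-4.4) = 0.0122773
20.9431 * 0.0122773 = 0.257125
1 + 0.257125 = 1.25713
N = 4630 / 1.25713 = 3682.99 ≈ 3683

3683


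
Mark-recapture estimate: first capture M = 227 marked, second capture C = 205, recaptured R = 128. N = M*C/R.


N = M * C / R = 227 * 205 / 128 = 46535 / 128 = 363.55 ≈ 364

364 individuals


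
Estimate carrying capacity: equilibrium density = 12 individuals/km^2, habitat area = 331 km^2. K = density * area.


K = 12 * 331 = 3972 individuals

3972 individuals


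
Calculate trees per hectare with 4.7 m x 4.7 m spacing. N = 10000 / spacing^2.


N = 10000 / 4.7^2 = 10000 / 22.09 = 452.694 ≈ 453 trees/ha

453 trees/ha


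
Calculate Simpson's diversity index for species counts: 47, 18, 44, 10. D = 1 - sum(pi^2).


Total N = 47 + 18 + 44 + 10 = 119
Per-species terms:
  p = 47/119 = 0.394958; p^2 = 0.394958^2 = 0.155992
  p = 18/119 = 0.151261; p^2 = 0.151261^2 = 0.022880
  p = 44/119 = 0.369748; p^2 = 0.369748^2 = 0.136714
  p = 10/119 = 0.084034; p^2 = 0.084034^2 = 0.007062
sum(p^2) = 0.155992 + 0.022880 + 0.136714 + 0.007062 = 0.322648
D = 1 - 0.322648 = 0.677352 ≈ 0.6774

0.6774


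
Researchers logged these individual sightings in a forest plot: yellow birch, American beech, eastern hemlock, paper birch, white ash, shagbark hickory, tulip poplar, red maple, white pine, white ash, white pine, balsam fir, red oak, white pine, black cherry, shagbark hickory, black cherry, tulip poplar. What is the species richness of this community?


Total individuals logged = 18
Distinct species (count of individuals): yellow birch (1), American beech (1), eastern hemlock (1), paper birch (1), white ash (2), shagbark hickory (2), tulip poplar (2), red maple (1), white pine (3), balsam fir (1), red oak (1), black cherry (2)
Species richness = number of distinct species = 12

12


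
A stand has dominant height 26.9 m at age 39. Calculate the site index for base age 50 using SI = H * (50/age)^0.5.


50/39 = 1.28205
(1.28205)^0.5 = 1.13228
SI = 26.9 * 1.13228 = 30.4583 ≈ 30.5 m

30.5 m


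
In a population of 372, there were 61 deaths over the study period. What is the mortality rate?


Mortality rate = 61 / 372 = 0.163978 ≈ 0.1640

0.1640


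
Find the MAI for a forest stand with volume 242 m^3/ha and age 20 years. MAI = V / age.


MAI = 242 / 20 = 12.10 m^3/ha/yr

12.10 m^3/ha/yr


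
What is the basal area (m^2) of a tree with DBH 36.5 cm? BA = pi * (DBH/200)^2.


D/200 = 36.5/200 = 0.1825 m
(D/200)^2 = 0.1825^2 = 0.03330625
BA = 3.141593 * 0.03330625 = 0.104635 ≈ 0.1046 m^2

0.1046 m^2


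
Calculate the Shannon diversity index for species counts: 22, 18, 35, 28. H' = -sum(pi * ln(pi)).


Total N = 22 + 18 + 35 + 28 = 103
Per-species terms:
  p = 22/103 = 0.213592; ln(p) = -1.543688; p*ln(p) = 0.213592 * (-1.543688) = -0.329719
  p = 18/103 = 0.174757; ln(p) = -1.744359; p*ln(p) = 0.174757 * (-1.744359) = -0.304839
  p = 35/103 = 0.339806; ln(p) = -1.079380; p*ln(p) = 0.339806 * (-1.079380) = -0.366780
  p = 28/103 = 0.271845; ln(p) = -1.302523; p*ln(p) = 0.271845 * (-1.302523) = -0.354084
sum(p*ln(p)) = (-0.329719) + (-0.304839) + (-0.366780) + (-0.354084) = -1.355422
H' = -(-1.355422) = 1.355422 ≈ 1.3554

1.3554


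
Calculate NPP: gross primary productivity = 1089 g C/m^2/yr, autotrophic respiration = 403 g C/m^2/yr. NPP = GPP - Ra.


NPP = GPP - Ra = 1089 - 403 = 686 g C/m^2/yr

686 g C/m^2/yr


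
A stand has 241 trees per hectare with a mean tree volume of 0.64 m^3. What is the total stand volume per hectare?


V_stand = 241 * 0.64 = 154.24 ≈ 154.2 m^3/ha

154.2 m^3/ha


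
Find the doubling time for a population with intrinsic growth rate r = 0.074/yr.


td = ln(2) / 0.074 = 0.693147 / 0.074 = 9.36685 ≈ 9.4 years

9.4 years


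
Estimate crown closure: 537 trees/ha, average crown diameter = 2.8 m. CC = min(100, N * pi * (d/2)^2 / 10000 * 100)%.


(d/2)^2 = (2.8/2)^2 = 1.4^2 = 1.96
Crown area = 3.141593 * 1.96 = 6.15752 m^2
N * area / 10000 * 100 = 537 * 6.15752 / 10000 * 100 = 33.0659
CC = min(100, 33.0659) = 33.0659 ≈ 33.1%

33.1%


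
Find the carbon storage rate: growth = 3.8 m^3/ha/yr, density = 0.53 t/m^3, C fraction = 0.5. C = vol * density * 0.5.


C = 3.8 * 0.53 * 0.5 = 1.007 ≈ 1.01 t C/ha/yr

1.01 t C/ha/yr


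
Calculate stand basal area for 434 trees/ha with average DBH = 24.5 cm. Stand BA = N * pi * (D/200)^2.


(D/200)^2 = (24.5/200)^2 = 0.1225^2 = 0.01500625
Individual BA = 3.141593 * 0.01500625 = 0.0471435 m^2
Stand BA = 434 * 0.0471435 = 20.4603 ≈ 20.46 m^2/ha

20.46 m^2/ha


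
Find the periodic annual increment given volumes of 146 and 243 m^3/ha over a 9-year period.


PAI = (V2 - V1) / period = (243 - 146) / 9 = 97 / 9 = 10.7778 ≈ 10.78 m^3/ha/yr

10.78 m^3/ha/yr


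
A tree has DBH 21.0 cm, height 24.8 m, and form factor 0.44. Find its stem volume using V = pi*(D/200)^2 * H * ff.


(D/200)^2 = (21.0/200)^2 = 0.105^2 = 0.011025
BA = 3.141593 * 0.011025 = 0.0346361 m^2
V = 0.0346361 * 24.8 * 0.44 = 0.377949 ≈ 0.378 m^3

0.378 m^3


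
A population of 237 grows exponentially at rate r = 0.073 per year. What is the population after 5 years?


r*t = 0.073 * 5 = 0.365
exp(0.365) = 1.44051
N = 237 * 1.44051 = 341.401 ≈ 341

341


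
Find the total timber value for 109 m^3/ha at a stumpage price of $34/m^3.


Value = 109 * 34 = $3706/ha

$3706/ha


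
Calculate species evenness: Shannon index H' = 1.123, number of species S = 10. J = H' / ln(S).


ln(10) = 2.30259
J = H' / ln(S) = 1.123 / 2.30259 = 0.487712 ≈ 0.4877

0.4877


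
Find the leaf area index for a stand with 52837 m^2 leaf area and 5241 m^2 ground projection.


LAI = 52837 / 5241 = 10.0815 ≈ 10.08

10.08


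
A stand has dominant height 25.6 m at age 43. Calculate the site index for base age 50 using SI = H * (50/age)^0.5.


50/43 = 1.16279
(1.16279)^0.5 = 1.07833
SI = 25.6 * 1.07833 = 27.6052 ≈ 27.6 m

27.6 m


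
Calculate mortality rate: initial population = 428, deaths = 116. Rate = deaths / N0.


Mortality rate = 116 / 428 = 0.271028 ≈ 0.2710

0.2710


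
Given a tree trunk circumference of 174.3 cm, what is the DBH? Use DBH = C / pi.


DBH = C / pi = 174.3 / 3.141593 = 55.4814 ≈ 55.48 cm

55.48 cm


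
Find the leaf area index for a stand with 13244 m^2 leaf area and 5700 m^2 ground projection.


LAI = 13244 / 5700 = 2.3235 ≈ 2.32

2.32


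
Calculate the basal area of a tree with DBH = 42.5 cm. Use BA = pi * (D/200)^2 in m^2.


D/200 = 42.5/200 = 0.2125 m
(D/200)^2 = 0.2125^2 = 0.04515625
BA = 3.141593 * 0.04515625 = 0.141863 ≈ 0.1419 m^2

0.1419 m^2


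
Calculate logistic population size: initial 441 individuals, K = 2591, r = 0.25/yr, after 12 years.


(K - N0)/N0 = (2591 - 441)/441 = 2150/441 = 4.87528
r*t = 0.25 * 12 = 3; exp(-3) = 0.0497871
4.87528 * 0.0497871 = 0.242726
1 + 0.242726 = 1.24273
N = 2591 / 1.24273 = 2084.93 ≈ 2085

2085


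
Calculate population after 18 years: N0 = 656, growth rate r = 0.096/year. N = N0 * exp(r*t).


r*t = 0.096 * 18 = 1.728
exp(1.728) = 5.62938
N = 656 * 5.62938 = 3692.87 ≈ 3693

3693


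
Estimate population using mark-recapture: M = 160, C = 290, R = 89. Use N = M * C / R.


N = M * C / R = 160 * 290 / 89 = 46400 / 89 = 521.35 ≈ 521

521 individuals


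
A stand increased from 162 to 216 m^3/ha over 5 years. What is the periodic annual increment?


PAI = (V2 - V1) / period = (216 - 162) / 5 = 54 / 5 = 10.80 m^3/ha/yr

10.80 m^3/ha/yr


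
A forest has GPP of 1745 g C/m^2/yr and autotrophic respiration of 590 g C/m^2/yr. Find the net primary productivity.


NPP = GPP - Ra = 1745 - 590 = 1155 g C/m^2/yr

1155 g C/m^2/yr


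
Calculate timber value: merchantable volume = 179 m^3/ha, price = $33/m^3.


Value = 179 * 33 = $5907/ha

$5907/ha


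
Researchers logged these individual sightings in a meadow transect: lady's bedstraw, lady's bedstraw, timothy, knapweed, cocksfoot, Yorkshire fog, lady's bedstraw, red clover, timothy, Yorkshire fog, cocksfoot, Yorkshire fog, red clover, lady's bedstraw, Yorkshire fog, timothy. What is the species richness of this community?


Total individuals logged = 16
Distinct species (count of individuals): lady's bedstraw (4), timothy (3), knapweed (1), cocksfoot (2), Yorkshire fog (4), red clover (2)
Species richness = number of distinct species = 6

6


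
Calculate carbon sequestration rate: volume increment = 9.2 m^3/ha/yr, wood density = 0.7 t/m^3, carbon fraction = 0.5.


C = 9.2 * 0.7 * 0.5 = 3.22 t C/ha/yr

3.22 t C/ha/yr


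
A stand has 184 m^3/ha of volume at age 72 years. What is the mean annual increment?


MAI = 184 / 72 = 2.5556 ≈ 2.56 m^3/ha/yr

2.56 m^3/ha/yr


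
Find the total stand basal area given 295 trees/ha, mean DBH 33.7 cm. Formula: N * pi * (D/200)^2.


(D/200)^2 = (33.7/200)^2 = 0.1685^2 = 0.02839225
Individual BA = 3.141593 * 0.02839225 = 0.0891969 m^2
Stand BA = 295 * 0.0891969 = 26.3131 ≈ 26.31 m^2/ha

26.31 m^2/ha


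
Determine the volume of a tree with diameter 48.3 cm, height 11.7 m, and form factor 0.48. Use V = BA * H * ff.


(D/200)^2 = (48.3/200)^2 = 0.2415^2 = 0.05832225
BA = 3.141593 * 0.05832225 = 0.183225 m^2
V = 0.183225 * 11.7 * 0.48 = 1.02899 ≈ 1.029 m^3

1.029 m^3


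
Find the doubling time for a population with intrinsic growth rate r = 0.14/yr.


td = ln(2) / 0.14 = 0.693147 / 0.14 = 4.95105 ≈ 5.0 years

5.0 years


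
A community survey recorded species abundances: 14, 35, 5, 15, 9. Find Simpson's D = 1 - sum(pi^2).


Total N = 14 + 35 + 5 + 15 + 9 = 78
Per-species terms:
  p = 14/78 = 0.179487; p^2 = 0.179487^2 = 0.032216
  p = 35/78 = 0.448718; p^2 = 0.448718^2 = 0.201348
  p = 5/78 = 0.064103; p^2 = 0.064103^2 = 0.004109
  p = 15/78 = 0.192308; p^2 = 0.192308^2 = 0.036982
  p = 9/78 = 0.115385; p^2 = 0.115385^2 = 0.013314
sum(p^2) = 0.032216 + 0.201348 + 0.004109 + 0.036982 + 0.013314 = 0.287969
D = 1 - 0.287969 = 0.712031 ≈ 0.7120

0.7120
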